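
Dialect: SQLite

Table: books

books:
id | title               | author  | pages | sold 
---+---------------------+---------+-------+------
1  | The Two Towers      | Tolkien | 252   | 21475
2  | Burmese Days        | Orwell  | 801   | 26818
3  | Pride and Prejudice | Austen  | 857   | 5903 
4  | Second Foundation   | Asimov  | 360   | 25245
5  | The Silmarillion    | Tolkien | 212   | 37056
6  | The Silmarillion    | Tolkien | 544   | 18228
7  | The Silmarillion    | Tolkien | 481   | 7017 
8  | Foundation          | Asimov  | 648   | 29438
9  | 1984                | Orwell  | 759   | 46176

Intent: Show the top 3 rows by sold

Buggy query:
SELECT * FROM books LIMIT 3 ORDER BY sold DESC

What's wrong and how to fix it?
Bug: LIMIT must come after ORDER BY

Fix: Sort with ORDER BY, then apply LIMIT

Corrected query:
SELECT * FROM books ORDER BY sold DESC LIMIT 3

Result:
id | title            | author  | pages | sold 
---+------------------+---------+-------+------
9  | 1984             | Orwell  | 759   | 46176
5  | The Silmarillion | Tolkien | 212   | 37056
8  | Foundation       | Asimov  | 648   | 29438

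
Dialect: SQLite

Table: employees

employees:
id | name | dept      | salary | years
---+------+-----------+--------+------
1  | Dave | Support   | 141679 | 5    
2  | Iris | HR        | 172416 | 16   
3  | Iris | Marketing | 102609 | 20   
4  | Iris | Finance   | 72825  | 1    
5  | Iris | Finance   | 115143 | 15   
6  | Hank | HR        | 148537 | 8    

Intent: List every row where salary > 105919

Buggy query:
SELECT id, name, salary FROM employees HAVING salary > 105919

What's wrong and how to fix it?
Bug: HAVING filters the output of aggregation, but this query has no GROUP BY and no aggregate functions, so SQLite rejects it (HAVING clause on a non-aggregate query); the condition here is per row

Fix: Use WHERE for row-level filtering

Corrected query:
SELECT id, name, salary FROM employees WHERE salary > 105919

Result:
id | name | salary
---+------+-------
1  | Dave | 141679
2  | Iris | 172416
5  | Iris | 115143
6  | Hank | 148537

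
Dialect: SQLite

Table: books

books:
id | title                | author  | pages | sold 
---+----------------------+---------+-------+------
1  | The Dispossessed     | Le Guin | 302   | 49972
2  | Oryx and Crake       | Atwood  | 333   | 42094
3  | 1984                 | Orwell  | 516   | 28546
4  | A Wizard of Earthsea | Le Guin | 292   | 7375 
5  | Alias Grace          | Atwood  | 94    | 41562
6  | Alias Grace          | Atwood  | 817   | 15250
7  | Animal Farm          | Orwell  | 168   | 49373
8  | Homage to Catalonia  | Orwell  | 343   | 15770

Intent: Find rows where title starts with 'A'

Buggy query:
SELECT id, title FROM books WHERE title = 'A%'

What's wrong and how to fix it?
Bug: '=' compares the literal string including the % character; pattern matching needs LIKE

Fix: Replace '=' with LIKE so 'A%' is treated as a pattern

Corrected query:
SELECT id, title FROM books WHERE title LIKE 'A%'

Result:
id | title               
---+---------------------
4  | A Wizard of Earthsea
5  | Alias Grace         
6  | Alias Grace         
7  | Animal Farm         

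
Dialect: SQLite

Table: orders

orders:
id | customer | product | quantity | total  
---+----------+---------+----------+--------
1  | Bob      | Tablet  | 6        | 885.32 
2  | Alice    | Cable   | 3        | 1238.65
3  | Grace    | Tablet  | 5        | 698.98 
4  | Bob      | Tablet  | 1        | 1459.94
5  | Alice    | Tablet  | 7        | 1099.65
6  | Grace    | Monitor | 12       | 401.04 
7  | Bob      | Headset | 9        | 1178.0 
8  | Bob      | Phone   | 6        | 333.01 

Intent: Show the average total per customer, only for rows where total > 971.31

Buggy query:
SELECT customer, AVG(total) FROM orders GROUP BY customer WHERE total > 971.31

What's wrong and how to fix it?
Bug: WHERE cannot follow GROUP BY

Fix: Move the WHERE clause before GROUP BY

Corrected query:
SELECT customer, AVG(total) FROM orders WHERE total > 971.31 GROUP BY customer

Result:
customer | AVG(total)
---------+-----------
Alice    | 1169.15   
Bob      | 1318.97   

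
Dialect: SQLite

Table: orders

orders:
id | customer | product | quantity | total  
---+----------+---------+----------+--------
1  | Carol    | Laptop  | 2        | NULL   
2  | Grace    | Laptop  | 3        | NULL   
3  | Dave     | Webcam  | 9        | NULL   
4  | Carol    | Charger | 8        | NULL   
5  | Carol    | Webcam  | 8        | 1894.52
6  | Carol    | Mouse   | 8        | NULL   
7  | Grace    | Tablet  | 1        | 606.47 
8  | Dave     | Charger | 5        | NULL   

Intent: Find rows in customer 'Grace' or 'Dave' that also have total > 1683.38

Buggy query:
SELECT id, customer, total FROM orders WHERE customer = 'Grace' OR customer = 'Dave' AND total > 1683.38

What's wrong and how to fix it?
Bug: AND binds tighter than OR, so this parses as customer = 'Grace' OR (customer = 'Dave' AND total > 1683.38)

Fix: Group the OR with parentheses (or use IN), then AND the threshold

Corrected query:
SELECT id, customer, total FROM orders WHERE (customer = 'Grace' OR customer = 'Dave') AND total > 1683.38

Result:
(no rows)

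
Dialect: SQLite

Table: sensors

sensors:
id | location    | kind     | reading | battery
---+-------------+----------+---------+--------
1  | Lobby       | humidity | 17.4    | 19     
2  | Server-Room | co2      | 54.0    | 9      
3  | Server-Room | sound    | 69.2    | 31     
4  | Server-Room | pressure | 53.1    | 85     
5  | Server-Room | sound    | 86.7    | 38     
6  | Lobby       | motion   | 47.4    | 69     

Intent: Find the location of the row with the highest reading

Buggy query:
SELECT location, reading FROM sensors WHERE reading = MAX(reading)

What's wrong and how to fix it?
Bug: WHERE is evaluated per row; an aggregate over the whole table isn't defined there

Fix: Use a subquery: WHERE reading = (SELECT MAX(reading) FROM sensors)

Corrected query:
SELECT location, reading FROM sensors WHERE reading = (SELECT MAX(reading) FROM sensors)

Result:
location    | reading
------------+--------
Server-Room | 86.7   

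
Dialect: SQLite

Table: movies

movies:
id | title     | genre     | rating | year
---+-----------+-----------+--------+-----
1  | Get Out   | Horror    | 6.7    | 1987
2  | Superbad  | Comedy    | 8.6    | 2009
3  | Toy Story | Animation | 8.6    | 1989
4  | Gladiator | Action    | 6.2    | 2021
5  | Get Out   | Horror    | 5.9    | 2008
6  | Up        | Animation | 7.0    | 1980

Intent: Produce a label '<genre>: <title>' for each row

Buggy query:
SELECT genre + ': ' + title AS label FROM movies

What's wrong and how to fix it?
Bug: '+' is numeric addition; on text columns SQLite converts them to 0 instead of concatenating

Fix: Replace + with || to concatenate text

Corrected query:
SELECT genre || ': ' || title AS label FROM movies

Result:
label               
--------------------
Horror: Get Out     
Comedy: Superbad    
Animation: Toy Story
Action: Gladiator   
Horror: Get Out     
Animation: Up       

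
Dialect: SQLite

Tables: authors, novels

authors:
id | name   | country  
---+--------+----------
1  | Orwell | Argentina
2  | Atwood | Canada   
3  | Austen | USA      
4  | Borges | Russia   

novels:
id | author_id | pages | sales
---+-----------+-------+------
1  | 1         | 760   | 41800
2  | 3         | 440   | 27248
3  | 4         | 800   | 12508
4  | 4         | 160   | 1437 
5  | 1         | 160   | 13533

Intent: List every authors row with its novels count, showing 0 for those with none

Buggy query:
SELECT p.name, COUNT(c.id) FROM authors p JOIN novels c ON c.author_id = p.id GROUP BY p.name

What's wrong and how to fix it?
Bug: INNER JOIN drops authors rows that have no matching novels rows

Fix: Switch to LEFT JOIN to retain unmatched parent rows

Corrected query:
SELECT p.name, COUNT(c.id) FROM authors p LEFT JOIN novels c ON c.author_id = p.id GROUP BY p.name

Result:
name   | COUNT(c.id)
-------+------------
Atwood | 0          
Austen | 1          
Borges | 2          
Orwell | 2          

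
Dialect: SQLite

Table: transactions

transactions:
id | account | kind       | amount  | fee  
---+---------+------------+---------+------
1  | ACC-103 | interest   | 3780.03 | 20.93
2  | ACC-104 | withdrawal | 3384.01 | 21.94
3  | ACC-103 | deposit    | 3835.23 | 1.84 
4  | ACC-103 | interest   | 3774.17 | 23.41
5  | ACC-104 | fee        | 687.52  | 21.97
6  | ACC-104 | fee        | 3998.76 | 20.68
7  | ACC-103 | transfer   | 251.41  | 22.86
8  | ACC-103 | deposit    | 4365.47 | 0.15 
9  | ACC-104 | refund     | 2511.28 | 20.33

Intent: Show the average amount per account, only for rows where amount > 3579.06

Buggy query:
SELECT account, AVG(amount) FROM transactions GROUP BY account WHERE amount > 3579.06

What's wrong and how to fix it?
Bug: WHERE cannot follow GROUP BY

Fix: Place WHERE between FROM and GROUP BY

Corrected query:
SELECT account, AVG(amount) FROM transactions WHERE amount > 3579.06 GROUP BY account

Result:
account | AVG(amount)
--------+------------
ACC-103 | 3938.725   
ACC-104 | 3998.76    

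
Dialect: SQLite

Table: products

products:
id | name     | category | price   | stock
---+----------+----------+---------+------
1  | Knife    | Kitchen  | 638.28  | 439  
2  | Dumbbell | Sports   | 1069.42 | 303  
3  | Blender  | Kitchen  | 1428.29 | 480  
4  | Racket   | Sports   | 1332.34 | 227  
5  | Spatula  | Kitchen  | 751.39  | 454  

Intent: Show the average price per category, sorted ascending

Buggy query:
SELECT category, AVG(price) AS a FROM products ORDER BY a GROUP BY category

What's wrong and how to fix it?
Bug: GROUP BY must precede ORDER BY

Fix: Move ORDER BY to the end, after GROUP BY

Corrected query:
SELECT category, AVG(price) AS a FROM products GROUP BY category ORDER BY a

Result:
category | a      
---------+--------
Kitchen  | 939.32 
Sports   | 1200.88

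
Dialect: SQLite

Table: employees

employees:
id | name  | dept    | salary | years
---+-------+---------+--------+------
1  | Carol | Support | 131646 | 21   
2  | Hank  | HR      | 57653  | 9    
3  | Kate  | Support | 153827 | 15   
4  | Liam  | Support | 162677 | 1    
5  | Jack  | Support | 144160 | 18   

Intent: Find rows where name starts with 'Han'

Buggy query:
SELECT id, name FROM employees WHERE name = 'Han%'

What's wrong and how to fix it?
Bug: '=' compares the literal string including the % character; pattern matching needs LIKE

Fix: Replace '=' with LIKE so 'Han%' is treated as a pattern

Corrected query:
SELECT id, name FROM employees WHERE name LIKE 'Han%'

Result:
id | name
---+-----
2  | Hank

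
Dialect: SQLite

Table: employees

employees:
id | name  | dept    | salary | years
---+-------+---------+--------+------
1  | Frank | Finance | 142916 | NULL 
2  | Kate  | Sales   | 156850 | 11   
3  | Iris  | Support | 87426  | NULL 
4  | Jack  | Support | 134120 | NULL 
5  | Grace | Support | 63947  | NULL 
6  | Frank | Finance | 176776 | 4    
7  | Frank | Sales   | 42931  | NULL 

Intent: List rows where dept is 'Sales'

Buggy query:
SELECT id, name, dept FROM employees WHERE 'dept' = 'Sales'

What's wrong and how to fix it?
Bug: Single quotes denote string literals in SQL; the column name is being compared as a constant string

Fix: Reference the column as dept without single quotes

Corrected query:
SELECT id, name, dept FROM employees WHERE dept = 'Sales'

Result:
id | name  | dept 
---+-------+------
2  | Kate  | Sales
7  | Frank | Sales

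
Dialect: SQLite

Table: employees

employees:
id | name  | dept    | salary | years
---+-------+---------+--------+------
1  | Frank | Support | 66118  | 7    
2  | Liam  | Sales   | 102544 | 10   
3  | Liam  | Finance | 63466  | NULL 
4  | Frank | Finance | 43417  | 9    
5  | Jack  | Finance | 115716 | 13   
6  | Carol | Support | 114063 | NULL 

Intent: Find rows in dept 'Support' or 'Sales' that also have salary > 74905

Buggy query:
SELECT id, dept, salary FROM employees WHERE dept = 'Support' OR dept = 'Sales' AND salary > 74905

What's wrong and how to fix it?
Bug: Without parentheses, AND is evaluated before OR, so the salary filter only applies to the 'Sales' branch

Fix: Group the OR with parentheses (or use IN), then AND the threshold

Corrected query:
SELECT id, dept, salary FROM employees WHERE (dept = 'Support' OR dept = 'Sales') AND salary > 74905

Result:
id | dept    | salary
---+---------+-------
2  | Sales   | 102544
6  | Support | 114063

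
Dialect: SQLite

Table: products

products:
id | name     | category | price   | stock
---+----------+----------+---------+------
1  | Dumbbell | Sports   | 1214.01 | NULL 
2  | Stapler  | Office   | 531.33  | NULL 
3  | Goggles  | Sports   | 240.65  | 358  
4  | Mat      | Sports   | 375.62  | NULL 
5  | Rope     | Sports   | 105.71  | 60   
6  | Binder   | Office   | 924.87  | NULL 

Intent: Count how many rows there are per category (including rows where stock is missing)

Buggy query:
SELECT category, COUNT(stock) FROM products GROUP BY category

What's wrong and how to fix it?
Bug: COUNT(column) counts non-NULL values only; rows with NULL stock aren't counted

Fix: Replace COUNT(stock) with COUNT(*)

Corrected query:
SELECT category, COUNT(*) FROM products GROUP BY category

Result:
category | COUNT(*)
---------+---------
Office   | 2       
Sports   | 4       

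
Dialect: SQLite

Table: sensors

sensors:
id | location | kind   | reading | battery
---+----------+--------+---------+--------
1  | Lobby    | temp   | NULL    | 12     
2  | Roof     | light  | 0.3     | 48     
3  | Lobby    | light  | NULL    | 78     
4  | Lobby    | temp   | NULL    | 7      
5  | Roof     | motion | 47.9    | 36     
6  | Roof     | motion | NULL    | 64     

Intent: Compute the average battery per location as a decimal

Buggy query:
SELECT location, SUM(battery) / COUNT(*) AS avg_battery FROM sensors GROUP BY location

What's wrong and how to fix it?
Bug: Both operands are integers, so '/' performs integer division and truncates

Fix: Cast one side to REAL so the division keeps the fractional part

Corrected query:
SELECT location, SUM(battery) * 1.0 / COUNT(*) AS avg_battery FROM sensors GROUP BY location

Result:
location | avg_battery
---------+------------
Lobby    | 32.333333  
Roof     | 49.333333  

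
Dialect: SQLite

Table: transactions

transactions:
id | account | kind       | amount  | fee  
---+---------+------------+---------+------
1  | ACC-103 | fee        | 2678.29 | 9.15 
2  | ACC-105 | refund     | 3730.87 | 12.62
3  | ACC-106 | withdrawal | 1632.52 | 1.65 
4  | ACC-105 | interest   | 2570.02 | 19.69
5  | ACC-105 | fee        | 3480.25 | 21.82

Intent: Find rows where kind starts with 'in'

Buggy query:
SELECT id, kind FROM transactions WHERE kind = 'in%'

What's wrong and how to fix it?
Bug: '=' compares the literal string including the % character; pattern matching needs LIKE

Fix: Replace '=' with LIKE so 'in%' is treated as a pattern

Corrected query:
SELECT id, kind FROM transactions WHERE kind LIKE 'in%'

Result:
id | kind    
---+---------
4  | interest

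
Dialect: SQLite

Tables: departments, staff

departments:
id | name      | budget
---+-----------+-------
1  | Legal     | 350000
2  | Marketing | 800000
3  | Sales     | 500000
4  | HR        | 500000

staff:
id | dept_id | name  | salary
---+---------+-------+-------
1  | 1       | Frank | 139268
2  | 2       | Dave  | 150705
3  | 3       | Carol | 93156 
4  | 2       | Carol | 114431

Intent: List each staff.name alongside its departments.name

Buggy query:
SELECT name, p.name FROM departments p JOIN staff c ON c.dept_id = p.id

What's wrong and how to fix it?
Bug: 'name' exists in both joined tables, so the database can't tell which one is meant

Fix: Qualify the column with its table alias (c.name)

Corrected query:
SELECT c.name, p.name FROM departments p JOIN staff c ON c.dept_id = p.id

Result:
name  | name     
------+----------
Frank | Legal    
Dave  | Marketing
Carol | Sales    
Carol | Marketing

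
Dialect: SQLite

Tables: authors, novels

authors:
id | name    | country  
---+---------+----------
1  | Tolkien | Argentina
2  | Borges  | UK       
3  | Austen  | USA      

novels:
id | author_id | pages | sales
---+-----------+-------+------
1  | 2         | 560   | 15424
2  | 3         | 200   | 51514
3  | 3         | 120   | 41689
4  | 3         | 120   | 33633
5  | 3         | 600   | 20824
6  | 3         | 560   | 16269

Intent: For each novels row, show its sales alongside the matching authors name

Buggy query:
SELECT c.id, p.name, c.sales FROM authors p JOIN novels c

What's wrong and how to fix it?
Bug: Missing join condition: each novels row is matched to all authors rows instead of just its own

Fix: Specify the join condition linking the foreign key to the parent id

Corrected query:
SELECT c.id, p.name, c.sales FROM authors p JOIN novels c ON c.author_id = p.id

Result:
id | name   | sales
---+--------+------
1  | Borges | 15424
2  | Austen | 51514
3  | Austen | 41689
4  | Austen | 33633
5  | Austen | 20824
6  | Austen | 16269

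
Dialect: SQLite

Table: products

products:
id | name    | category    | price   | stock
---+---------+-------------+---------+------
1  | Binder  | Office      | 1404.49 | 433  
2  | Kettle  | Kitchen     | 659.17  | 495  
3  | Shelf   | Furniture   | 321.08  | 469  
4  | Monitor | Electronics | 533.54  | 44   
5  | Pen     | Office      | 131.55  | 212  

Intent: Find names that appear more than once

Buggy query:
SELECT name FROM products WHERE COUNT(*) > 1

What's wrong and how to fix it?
Bug: WHERE can't reference COUNT(*); aggregates are computed after WHERE

Fix: GROUP BY name, then filter groups with HAVING COUNT(*) > 1

Corrected query:
SELECT name FROM products GROUP BY name HAVING COUNT(*) > 1

Result:
(no rows)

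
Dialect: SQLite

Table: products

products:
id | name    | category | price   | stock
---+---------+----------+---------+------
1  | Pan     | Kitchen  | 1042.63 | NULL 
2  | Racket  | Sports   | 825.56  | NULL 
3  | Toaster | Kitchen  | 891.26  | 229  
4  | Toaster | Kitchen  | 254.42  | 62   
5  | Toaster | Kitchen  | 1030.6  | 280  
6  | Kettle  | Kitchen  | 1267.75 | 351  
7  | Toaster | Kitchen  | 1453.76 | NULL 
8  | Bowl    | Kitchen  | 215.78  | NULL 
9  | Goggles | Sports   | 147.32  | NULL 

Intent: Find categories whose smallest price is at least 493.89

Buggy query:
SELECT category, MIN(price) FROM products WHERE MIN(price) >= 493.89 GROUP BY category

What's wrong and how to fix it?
Bug: MIN() in WHERE is a misuse of aggregate

Fix: Replace WHERE with HAVING after the GROUP BY

Corrected query:
SELECT category, MIN(price) FROM products GROUP BY category HAVING MIN(price) >= 493.89

Result:
(no rows)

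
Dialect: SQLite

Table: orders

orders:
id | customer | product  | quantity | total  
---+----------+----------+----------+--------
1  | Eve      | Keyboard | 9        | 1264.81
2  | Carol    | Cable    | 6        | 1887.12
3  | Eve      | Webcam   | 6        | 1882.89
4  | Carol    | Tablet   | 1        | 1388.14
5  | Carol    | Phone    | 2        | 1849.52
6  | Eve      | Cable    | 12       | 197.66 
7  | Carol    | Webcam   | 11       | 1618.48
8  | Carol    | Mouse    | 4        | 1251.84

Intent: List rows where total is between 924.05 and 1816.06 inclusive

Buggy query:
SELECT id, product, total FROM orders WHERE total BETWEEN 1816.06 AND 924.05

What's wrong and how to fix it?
Bug: BETWEEN expects the lower bound first; with 1816.06 AND 924.05 the range is empty

Fix: Swap the bounds so the smaller value comes first

Corrected query:
SELECT id, product, total FROM orders WHERE total BETWEEN 924.05 AND 1816.06

Result:
id | product  | total  
---+----------+--------
1  | Keyboard | 1264.81
4  | Tablet   | 1388.14
7  | Webcam   | 1618.48
8  | Mouse    | 1251.84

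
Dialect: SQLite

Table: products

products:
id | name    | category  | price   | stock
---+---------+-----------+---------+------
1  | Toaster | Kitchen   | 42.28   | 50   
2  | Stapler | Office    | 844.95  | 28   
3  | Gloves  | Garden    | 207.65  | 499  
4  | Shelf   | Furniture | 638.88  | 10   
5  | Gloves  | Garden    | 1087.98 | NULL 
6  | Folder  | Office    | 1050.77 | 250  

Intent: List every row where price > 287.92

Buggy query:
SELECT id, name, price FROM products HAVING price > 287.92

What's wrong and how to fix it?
Bug: HAVING filters the output of aggregation, but this query has no GROUP BY and no aggregate functions, so SQLite rejects it (HAVING clause on a non-aggregate query); the condition here is per row

Fix: Replace HAVING with WHERE since the condition applies to individual rows

Corrected query:
SELECT id, name, price FROM products WHERE price > 287.92

Result:
id | name    | price  
---+---------+--------
2  | Stapler | 844.95 
4  | Shelf   | 638.88 
5  | Gloves  | 1087.98
6  | Folder  | 1050.77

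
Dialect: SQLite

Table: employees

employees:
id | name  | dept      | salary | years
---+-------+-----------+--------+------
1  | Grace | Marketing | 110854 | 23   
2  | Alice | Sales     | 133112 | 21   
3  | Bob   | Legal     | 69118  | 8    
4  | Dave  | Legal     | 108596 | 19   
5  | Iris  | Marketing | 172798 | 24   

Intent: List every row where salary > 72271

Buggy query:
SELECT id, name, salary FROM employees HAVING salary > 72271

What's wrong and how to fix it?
Bug: HAVING filters the output of aggregation, but this query has no GROUP BY and no aggregate functions, so SQLite rejects it (HAVING clause on a non-aggregate query); the condition here is per row

Fix: Replace HAVING with WHERE since the condition applies to individual rows

Corrected query:
SELECT id, name, salary FROM employees WHERE salary > 72271

Result:
id | name  | salary
---+-------+-------
1  | Grace | 110854
2  | Alice | 133112
4  | Dave  | 108596
5  | Iris  | 172798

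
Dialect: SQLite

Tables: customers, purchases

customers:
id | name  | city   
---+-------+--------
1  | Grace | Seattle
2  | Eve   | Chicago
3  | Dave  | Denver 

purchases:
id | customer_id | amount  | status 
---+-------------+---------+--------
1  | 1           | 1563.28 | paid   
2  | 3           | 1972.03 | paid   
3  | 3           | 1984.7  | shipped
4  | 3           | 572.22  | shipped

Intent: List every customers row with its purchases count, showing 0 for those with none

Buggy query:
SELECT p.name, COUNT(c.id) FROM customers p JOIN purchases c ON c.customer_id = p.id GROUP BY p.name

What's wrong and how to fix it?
Bug: INNER JOIN drops customers rows that have no matching purchases rows

Fix: Use LEFT JOIN so parents without children still appear (COUNT(c.id) gives 0)

Corrected query:
SELECT p.name, COUNT(c.id) FROM customers p LEFT JOIN purchases c ON c.customer_id = p.id GROUP BY p.name

Result:
name  | COUNT(c.id)
------+------------
Dave  | 3          
Eve   | 0          
Grace | 1          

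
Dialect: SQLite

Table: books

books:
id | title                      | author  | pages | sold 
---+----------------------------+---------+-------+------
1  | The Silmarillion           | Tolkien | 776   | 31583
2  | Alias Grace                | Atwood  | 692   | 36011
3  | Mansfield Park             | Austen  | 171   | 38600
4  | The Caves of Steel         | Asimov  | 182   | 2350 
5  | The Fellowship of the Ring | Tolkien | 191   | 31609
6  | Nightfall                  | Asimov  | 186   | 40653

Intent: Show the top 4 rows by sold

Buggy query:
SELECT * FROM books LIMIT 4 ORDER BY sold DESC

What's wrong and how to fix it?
Bug: ORDER BY cannot follow LIMIT; LIMIT is the final clause

Fix: Sort with ORDER BY, then apply LIMIT

Corrected query:
SELECT * FROM books ORDER BY sold DESC LIMIT 4

Result:
id | title                      | author  | pages | sold 
---+----------------------------+---------+-------+------
6  | Nightfall                  | Asimov  | 186   | 40653
3  | Mansfield Park             | Austen  | 171   | 38600
2  | Alias Grace                | Atwood  | 692   | 36011
5  | The Fellowship of the Ring | Tolkien | 191   | 31609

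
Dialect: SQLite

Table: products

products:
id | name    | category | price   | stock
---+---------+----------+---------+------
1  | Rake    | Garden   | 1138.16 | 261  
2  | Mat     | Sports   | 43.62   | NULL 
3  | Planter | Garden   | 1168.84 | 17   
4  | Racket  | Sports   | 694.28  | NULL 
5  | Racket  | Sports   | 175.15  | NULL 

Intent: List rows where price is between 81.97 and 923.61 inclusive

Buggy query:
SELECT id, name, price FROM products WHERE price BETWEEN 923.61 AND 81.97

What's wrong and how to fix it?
Bug: BETWEEN expects the lower bound first; with 923.61 AND 81.97 the range is empty

Fix: Write BETWEEN 81.97 AND 923.61

Corrected query:
SELECT id, name, price FROM products WHERE price BETWEEN 81.97 AND 923.61

Result:
id | name   | price 
---+--------+-------
4  | Racket | 694.28
5  | Racket | 175.15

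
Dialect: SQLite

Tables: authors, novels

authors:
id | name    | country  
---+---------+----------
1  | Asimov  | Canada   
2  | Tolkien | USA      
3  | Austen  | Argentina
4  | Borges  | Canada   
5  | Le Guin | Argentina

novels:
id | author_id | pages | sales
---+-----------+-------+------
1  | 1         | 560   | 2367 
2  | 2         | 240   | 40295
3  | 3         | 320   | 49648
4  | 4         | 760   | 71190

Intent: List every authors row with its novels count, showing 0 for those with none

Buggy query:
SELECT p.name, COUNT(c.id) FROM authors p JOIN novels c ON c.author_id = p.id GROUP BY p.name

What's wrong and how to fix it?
Bug: INNER JOIN drops authors rows that have no matching novels rows

Fix: Use LEFT JOIN so parents without children still appear (COUNT(c.id) gives 0)

Corrected query:
SELECT p.name, COUNT(c.id) FROM authors p LEFT JOIN novels c ON c.author_id = p.id GROUP BY p.name

Result:
name    | COUNT(c.id)
--------+------------
Asimov  | 1          
Austen  | 1          
Borges  | 1          
Le Guin | 0          
Tolkien | 1          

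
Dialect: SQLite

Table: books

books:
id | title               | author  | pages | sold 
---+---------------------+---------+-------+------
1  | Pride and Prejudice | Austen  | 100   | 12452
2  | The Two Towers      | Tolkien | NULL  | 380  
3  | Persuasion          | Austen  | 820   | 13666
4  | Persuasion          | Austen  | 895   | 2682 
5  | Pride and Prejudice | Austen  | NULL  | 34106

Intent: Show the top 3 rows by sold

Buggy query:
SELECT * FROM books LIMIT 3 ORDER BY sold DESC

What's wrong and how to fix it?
Bug: LIMIT must come after ORDER BY

Fix: Sort with ORDER BY, then apply LIMIT

Corrected query:
SELECT * FROM books ORDER BY sold DESC LIMIT 3

Result:
id | title               | author | pages | sold 
---+---------------------+--------+-------+------
5  | Pride and Prejudice | Austen | NULL  | 34106
3  | Persuasion          | Austen | 820   | 13666
1  | Pride and Prejudice | Austen | 100   | 12452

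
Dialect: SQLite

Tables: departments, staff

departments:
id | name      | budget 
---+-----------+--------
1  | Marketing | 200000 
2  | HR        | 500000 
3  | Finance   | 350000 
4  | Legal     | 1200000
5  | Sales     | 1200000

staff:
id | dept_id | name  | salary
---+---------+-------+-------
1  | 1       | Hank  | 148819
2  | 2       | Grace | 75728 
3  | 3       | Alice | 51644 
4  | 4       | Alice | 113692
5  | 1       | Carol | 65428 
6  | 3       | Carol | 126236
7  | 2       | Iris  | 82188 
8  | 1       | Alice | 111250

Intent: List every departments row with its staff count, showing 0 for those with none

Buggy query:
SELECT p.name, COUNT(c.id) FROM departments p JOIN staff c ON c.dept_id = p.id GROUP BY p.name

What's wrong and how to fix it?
Bug: INNER JOIN drops departments rows that have no matching staff rows

Fix: Use LEFT JOIN so parents without children still appear (COUNT(c.id) gives 0)

Corrected query:
SELECT p.name, COUNT(c.id) FROM departments p LEFT JOIN staff c ON c.dept_id = p.id GROUP BY p.name

Result:
name      | COUNT(c.id)
----------+------------
Finance   | 2          
HR        | 2          
Legal     | 1          
Marketing | 3          
Sales     | 0          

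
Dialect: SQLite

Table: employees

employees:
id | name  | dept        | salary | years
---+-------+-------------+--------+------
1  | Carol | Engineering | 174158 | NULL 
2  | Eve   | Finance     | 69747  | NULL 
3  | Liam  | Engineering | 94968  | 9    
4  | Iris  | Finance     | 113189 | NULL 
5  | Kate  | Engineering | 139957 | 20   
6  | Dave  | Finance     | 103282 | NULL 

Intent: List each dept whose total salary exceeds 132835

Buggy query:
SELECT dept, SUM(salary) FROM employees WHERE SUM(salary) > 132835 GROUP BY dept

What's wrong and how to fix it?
Bug: WHERE runs before GROUP BY, so aggregates aren't available there

Fix: Use HAVING (which filters groups after aggregation) instead of WHERE

Corrected query:
SELECT dept, SUM(salary) FROM employees GROUP BY dept HAVING SUM(salary) > 132835

Result:
dept        | SUM(salary)
------------+------------
Engineering | 409083     
Finance     | 286218     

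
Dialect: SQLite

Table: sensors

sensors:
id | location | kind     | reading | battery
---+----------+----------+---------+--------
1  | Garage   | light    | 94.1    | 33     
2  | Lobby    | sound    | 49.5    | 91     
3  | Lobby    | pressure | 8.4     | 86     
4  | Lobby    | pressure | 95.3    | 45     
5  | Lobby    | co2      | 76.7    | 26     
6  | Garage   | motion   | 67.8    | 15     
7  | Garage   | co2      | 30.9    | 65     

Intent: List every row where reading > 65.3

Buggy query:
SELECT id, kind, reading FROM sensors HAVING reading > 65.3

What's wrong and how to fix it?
Bug: This is a non-aggregate query (no GROUP BY, no aggregates), so in SQLite the HAVING clause is invalid here; a row-level condition belongs in WHERE

Fix: Use WHERE for row-level filtering

Corrected query:
SELECT id, kind, reading FROM sensors WHERE reading > 65.3

Result:
id | kind     | reading
---+----------+--------
1  | light    | 94.1   
4  | pressure | 95.3   
5  | co2      | 76.7   
6  | motion   | 67.8   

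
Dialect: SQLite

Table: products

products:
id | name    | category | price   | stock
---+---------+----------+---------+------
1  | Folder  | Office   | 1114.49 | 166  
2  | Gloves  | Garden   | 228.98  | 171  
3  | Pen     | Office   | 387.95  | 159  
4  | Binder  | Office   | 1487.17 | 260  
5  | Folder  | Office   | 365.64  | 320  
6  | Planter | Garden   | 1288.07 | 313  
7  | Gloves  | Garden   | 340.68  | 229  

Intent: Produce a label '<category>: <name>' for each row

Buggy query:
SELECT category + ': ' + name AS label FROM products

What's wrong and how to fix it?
Bug: '+' is numeric addition; on text columns SQLite converts them to 0 instead of concatenating

Fix: Replace + with || to concatenate text

Corrected query:
SELECT category || ': ' || name AS label FROM products

Result:
label          
---------------
Office: Folder 
Garden: Gloves 
Office: Pen    
Office: Binder 
Office: Folder 
Garden: Planter
Garden: Gloves 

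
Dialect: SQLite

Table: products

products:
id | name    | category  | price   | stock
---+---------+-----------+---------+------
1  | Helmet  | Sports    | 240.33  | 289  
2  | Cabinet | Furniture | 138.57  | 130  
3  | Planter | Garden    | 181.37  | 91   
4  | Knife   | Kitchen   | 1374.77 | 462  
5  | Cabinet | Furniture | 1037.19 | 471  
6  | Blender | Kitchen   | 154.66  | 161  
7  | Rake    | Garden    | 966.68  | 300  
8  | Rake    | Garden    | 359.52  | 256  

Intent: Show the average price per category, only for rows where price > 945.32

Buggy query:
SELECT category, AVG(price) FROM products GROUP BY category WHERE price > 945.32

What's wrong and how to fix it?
Bug: WHERE cannot follow GROUP BY

Fix: Place WHERE between FROM and GROUP BY

Corrected query:
SELECT category, AVG(price) FROM products WHERE price > 945.32 GROUP BY category

Result:
category  | AVG(price)
----------+-----------
Furniture | 1037.19   
Garden    | 966.68    
Kitchen   | 1374.77   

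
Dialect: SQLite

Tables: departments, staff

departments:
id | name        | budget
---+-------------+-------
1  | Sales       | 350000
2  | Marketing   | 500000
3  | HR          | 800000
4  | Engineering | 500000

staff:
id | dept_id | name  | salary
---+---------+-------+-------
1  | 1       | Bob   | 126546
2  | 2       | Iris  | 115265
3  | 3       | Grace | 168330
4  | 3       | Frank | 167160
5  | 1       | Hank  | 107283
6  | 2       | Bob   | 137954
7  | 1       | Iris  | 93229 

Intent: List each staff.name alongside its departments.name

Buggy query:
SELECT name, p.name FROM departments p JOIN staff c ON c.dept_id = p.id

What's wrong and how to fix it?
Bug: Both tables have a 'name' column; the unqualified reference is ambiguous

Fix: Prefix ambiguous columns with the table alias

Corrected query:
SELECT c.name, p.name FROM departments p JOIN staff c ON c.dept_id = p.id

Result:
name  | name     
------+----------
Bob   | Sales    
Iris  | Marketing
Grace | HR       
Frank | HR       
Hank  | Sales    
Bob   | Marketing
Iris  | Sales    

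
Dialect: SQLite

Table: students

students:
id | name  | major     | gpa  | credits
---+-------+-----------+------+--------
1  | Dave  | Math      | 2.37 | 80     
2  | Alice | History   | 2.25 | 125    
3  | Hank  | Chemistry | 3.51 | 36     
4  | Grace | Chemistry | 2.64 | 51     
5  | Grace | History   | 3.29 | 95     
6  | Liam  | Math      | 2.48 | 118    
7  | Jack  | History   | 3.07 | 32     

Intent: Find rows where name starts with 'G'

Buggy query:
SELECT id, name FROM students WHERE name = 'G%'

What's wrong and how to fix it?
Bug: Wildcards only work with LIKE; '=' treats '%' as a literal character

Fix: Replace '=' with LIKE so 'G%' is treated as a pattern

Corrected query:
SELECT id, name FROM students WHERE name LIKE 'G%'

Result:
id | name 
---+------
4  | Grace
5  | Grace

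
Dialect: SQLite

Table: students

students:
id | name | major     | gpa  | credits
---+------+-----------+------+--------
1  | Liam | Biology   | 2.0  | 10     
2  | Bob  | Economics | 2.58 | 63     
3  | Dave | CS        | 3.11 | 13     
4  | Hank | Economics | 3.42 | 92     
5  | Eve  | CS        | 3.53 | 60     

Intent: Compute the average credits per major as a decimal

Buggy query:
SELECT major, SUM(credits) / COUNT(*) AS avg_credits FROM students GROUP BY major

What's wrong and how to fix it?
Bug: Both operands are integers, so '/' performs integer division and truncates

Fix: Multiply by 1.0 (or CAST to REAL) to force floating-point division

Corrected query:
SELECT major, SUM(credits) * 1.0 / COUNT(*) AS avg_credits FROM students GROUP BY major

Result:
major     | avg_credits
----------+------------
Biology   | 10         
CS        | 36.5       
Economics | 77.5       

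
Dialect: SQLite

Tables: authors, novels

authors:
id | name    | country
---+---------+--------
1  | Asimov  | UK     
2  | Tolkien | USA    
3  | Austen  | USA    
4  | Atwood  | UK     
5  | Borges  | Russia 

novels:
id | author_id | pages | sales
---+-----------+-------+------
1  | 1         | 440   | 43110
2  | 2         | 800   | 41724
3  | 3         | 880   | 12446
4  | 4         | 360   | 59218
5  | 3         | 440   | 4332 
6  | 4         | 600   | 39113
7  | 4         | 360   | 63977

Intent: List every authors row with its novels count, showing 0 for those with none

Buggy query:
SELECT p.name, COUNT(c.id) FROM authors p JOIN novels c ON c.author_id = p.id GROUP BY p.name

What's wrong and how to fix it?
Bug: INNER JOIN drops authors rows that have no matching novels rows

Fix: Use LEFT JOIN so parents without children still appear (COUNT(c.id) gives 0)

Corrected query:
SELECT p.name, COUNT(c.id) FROM authors p LEFT JOIN novels c ON c.author_id = p.id GROUP BY p.name

Result:
name    | COUNT(c.id)
--------+------------
Asimov  | 1          
Atwood  | 3          
Austen  | 2          
Borges  | 0          
Tolkien | 1          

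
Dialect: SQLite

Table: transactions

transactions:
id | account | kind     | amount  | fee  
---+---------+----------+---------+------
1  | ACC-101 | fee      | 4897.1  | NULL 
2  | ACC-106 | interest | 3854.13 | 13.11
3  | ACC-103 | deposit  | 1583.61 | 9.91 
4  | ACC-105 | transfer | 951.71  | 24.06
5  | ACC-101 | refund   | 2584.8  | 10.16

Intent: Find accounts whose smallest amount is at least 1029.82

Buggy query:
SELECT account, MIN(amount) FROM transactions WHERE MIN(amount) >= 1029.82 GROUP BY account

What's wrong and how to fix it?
Bug: MIN() in WHERE is a misuse of aggregate

Fix: Use HAVING for the per-group MIN condition

Corrected query:
SELECT account, MIN(amount) FROM transactions GROUP BY account HAVING MIN(amount) >= 1029.82

Result:
account | MIN(amount)
--------+------------
ACC-101 | 2584.8     
ACC-103 | 1583.61    
ACC-106 | 3854.13    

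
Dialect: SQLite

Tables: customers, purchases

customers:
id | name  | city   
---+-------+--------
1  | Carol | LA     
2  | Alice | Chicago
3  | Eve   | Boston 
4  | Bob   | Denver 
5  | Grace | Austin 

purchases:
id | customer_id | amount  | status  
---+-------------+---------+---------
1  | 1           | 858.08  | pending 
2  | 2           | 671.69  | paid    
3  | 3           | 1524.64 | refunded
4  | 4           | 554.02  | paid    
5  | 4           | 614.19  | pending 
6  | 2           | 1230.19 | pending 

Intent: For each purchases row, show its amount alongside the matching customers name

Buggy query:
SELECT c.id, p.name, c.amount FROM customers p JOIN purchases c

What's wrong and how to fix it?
Bug: JOIN with no ON clause produces a cartesian product; every purchases row pairs with every customers row

Fix: Add ON c.customer_id = p.id to the JOIN

Corrected query:
SELECT c.id, p.name, c.amount FROM customers p JOIN purchases c ON c.customer_id = p.id

Result:
id | name  | amount 
---+-------+--------
1  | Carol | 858.08 
2  | Alice | 671.69 
3  | Eve   | 1524.64
4  | Bob   | 554.02 
5  | Bob   | 614.19 
6  | Alice | 1230.19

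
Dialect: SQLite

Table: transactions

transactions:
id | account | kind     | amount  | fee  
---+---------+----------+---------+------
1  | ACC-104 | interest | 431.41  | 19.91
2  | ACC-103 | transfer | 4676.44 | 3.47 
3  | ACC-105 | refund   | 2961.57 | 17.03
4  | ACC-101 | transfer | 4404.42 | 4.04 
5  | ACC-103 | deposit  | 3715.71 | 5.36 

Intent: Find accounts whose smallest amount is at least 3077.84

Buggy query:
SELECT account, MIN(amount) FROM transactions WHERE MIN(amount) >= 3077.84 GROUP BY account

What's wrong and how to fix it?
Bug: Aggregates like MIN are computed per group after WHERE runs

Fix: Replace WHERE with HAVING after the GROUP BY

Corrected query:
SELECT account, MIN(amount) FROM transactions GROUP BY account HAVING MIN(amount) >= 3077.84

Result:
account | MIN(amount)
--------+------------
ACC-101 | 4404.42    
ACC-103 | 3715.71    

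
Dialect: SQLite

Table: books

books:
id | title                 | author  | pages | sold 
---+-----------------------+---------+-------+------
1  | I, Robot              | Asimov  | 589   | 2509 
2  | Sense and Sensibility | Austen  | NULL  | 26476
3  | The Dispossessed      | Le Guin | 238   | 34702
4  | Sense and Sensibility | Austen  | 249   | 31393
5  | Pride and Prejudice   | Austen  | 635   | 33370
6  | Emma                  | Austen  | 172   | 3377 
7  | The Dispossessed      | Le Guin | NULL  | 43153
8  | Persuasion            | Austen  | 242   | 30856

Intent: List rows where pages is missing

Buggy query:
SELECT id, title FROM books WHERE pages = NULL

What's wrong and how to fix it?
Bug: Comparing to NULL with '=' never matches; NULL = NULL is unknown, not true

Fix: Replace '= NULL' with 'IS NULL'

Corrected query:
SELECT id, title FROM books WHERE pages IS NULL

Result:
id | title                
---+----------------------
2  | Sense and Sensibility
7  | The Dispossessed     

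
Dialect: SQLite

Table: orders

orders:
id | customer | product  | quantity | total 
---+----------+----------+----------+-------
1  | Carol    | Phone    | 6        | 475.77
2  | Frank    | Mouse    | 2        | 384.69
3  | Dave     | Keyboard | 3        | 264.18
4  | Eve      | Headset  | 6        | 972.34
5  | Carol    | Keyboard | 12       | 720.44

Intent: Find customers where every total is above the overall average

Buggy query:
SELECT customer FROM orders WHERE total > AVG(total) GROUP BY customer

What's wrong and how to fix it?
Bug: AVG() is an aggregate; it can't sit directly in WHERE

Fix: Compute the overall average in a scalar subquery and compare each group's MIN against it in HAVING

Corrected query:
SELECT customer FROM orders GROUP BY customer HAVING MIN(total) > (SELECT AVG(total) FROM orders)

Result:
customer
--------
Eve     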